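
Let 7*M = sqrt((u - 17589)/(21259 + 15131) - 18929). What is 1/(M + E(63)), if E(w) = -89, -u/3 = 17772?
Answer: -10579786/987527435 - 7*I*sqrt(111417642906)/987527435 ≈ -0.010713 - 0.0023661*I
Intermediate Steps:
u = -53316 (u = -3*17772 = -53316)
M = I*sqrt(111417642906)/16982 (M = sqrt((-53316 - 17589)/(21259 + 15131) - 18929)/7 = sqrt(-70905/36390 - 18929)/7 = sqrt(-70905*1/36390 - 18929)/7 = sqrt(-4727/2426 - 18929)/7 = sqrt(-45926481/2426)/7 = (I*sqrt(111417642906)/2426)/7 = I*sqrt(111417642906)/16982 ≈ 19.656*I)
1/(M + E(63)) = 1/(I*sqrt(111417642906)/16982 - 89) = 1/(-89 + I*sqrt(111417642906)/16982)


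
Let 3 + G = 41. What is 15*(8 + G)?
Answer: 690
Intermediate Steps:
G = 38 (G = -3 + 41 = 38)
15*(8 + G) = 15*(8 + 38) = 15*46 = 690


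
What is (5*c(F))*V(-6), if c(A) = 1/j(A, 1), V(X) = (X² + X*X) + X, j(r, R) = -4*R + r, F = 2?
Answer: -165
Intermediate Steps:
j(r, R) = r - 4*R
V(X) = X + 2*X² (V(X) = (X² + X²) + X = 2*X² + X = X + 2*X²)
c(A) = 1/(-4 + A) (c(A) = 1/(A - 4*1) = 1/(A - 4) = 1/(-4 + A))
(5*c(F))*V(-6) = (5/(-4 + 2))*(-6*(1 + 2*(-6))) = (5/(-2))*(-6*(1 - 12)) = (5*(-½))*(-6*(-11)) = -5/2*66 = -165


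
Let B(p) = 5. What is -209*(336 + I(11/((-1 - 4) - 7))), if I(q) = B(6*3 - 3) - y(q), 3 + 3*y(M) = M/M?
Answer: -214225/3 ≈ -71408.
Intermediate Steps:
y(M) = -⅔ (y(M) = -1 + (M/M)/3 = -1 + (⅓)*1 = -1 + ⅓ = -⅔)
I(q) = 17/3 (I(q) = 5 - 1*(-⅔) = 5 + ⅔ = 17/3)
-209*(336 + I(11/((-1 - 4) - 7))) = -209*(336 + 17/3) = -209*1025/3 = -214225/3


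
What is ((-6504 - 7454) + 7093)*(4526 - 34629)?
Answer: 206657095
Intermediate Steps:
((-6504 - 7454) + 7093)*(4526 - 34629) = (-13958 + 7093)*(-30103) = -6865*(-30103) = 206657095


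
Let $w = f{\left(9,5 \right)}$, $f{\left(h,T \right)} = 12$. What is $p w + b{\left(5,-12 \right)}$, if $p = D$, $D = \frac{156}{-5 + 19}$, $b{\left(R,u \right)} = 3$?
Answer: $\frac{957}{7} \approx 136.71$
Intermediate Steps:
$w = 12$
$D = \frac{78}{7}$ ($D = \frac{156}{14} = 156 \cdot \frac{1}{14} = \frac{78}{7} \approx 11.143$)
$p = \frac{78}{7} \approx 11.143$
$p w + b{\left(5,-12 \right)} = \frac{78}{7} \cdot 12 + 3 = \frac{936}{7} + 3 = \frac{957}{7}$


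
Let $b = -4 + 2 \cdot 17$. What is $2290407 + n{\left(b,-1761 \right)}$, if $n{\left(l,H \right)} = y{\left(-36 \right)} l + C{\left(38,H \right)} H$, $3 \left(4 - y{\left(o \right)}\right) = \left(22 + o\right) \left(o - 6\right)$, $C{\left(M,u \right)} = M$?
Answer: $2217729$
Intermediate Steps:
$b = 30$ ($b = -4 + 34 = 30$)
$y{\left(o \right)} = 4 - \frac{\left(-6 + o\right) \left(22 + o\right)}{3}$ ($y{\left(o \right)} = 4 - \frac{\left(22 + o\right) \left(o - 6\right)}{3} = 4 - \frac{\left(22 + o\right) \left(-6 + o\right)}{3} = 4 - \frac{\left(-6 + o\right) \left(22 + o\right)}{3}$)
$n{\left(l,H \right)} = - 192 l + 38 H$ ($n{\left(l,H \right)} = \left(48 - -192 - \frac{\left(-36\right)^{2}}{3}\right) l + 38 H = \left(48 + 192 - 432\right) l + 38 H = - 192 l + 38 H$)
$2290407 + n{\left(b,-1761 \right)} = 2290407 + \left(\left(-192\right) 30 + 38 \left(-1761\right)\right) = 2290407 - 72678 = 2217729$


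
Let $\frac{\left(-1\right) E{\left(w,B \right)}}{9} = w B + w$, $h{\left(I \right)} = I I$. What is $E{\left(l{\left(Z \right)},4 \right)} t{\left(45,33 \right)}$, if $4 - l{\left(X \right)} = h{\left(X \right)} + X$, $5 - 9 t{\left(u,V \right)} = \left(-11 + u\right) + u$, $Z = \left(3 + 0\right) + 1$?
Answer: $-5920$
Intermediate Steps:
$h{\left(I \right)} = I^{2}$
$Z = 4$ ($Z = 3 + 1 = 4$)
$t{\left(u,V \right)} = \frac{16}{9} - \frac{2 u}{9}$ ($t{\left(u,V \right)} = \frac{5}{9} - \frac{\left(-11 + u\right) + u}{9} = \frac{5}{9} - \frac{-11 + 2 u}{9} = \frac{5}{9} - \left(- \frac{11}{9} + \frac{2 u}{9}\right) = \frac{16}{9} - \frac{2 u}{9}$)
$l{\left(X \right)} = 4 - X - X^{2}$ ($l{\left(X \right)} = 4 - \left(X^{2} + X\right) = 4 - \left(X + X^{2}\right) = 4 - X - X^{2}$)
$E{\left(w,B \right)} = - 9 w - 9 B w$ ($E{\left(w,B \right)} = - 9 \left(w B + w\right) = - 9 \left(B w + w\right) = - 9 \left(w + B w\right) = - 9 w - 9 B w$)
$E{\left(l{\left(Z \right)},4 \right)} t{\left(45,33 \right)} = - 9 \left(4 - 4 - 4^{2}\right) \left(1 + 4\right) \left(\frac{16}{9} - 10\right) = \left(-9\right) \left(4 - 4 - 16\right) 5 \left(\frac{16}{9} - 10\right) = \left(-9\right) \left(4 - 4 - 16\right) 5 \left(- \frac{74}{9}\right) = \left(-9\right) \left(-16\right) 5 \left(- \frac{74}{9}\right) = 720 \left(- \frac{74}{9}\right) = -5920$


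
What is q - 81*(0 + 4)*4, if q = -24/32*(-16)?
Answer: -1284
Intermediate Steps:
q = 12 (q = -24*1/32*(-16) = -¾*(-16) = 12)
q - 81*(0 + 4)*4 = 12 - 81*(0 + 4)*4 = 12 - 81*4*4 = 12 - 81*16 = 12 - 1*1296 = 12 - 1296 = -1284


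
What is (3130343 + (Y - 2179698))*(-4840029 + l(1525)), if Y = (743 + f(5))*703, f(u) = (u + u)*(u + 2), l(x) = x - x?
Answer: -7367414703336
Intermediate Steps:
l(x) = 0
f(u) = 2*u*(2 + u) (f(u) = (2*u)*(2 + u) = 2*u*(2 + u))
Y = 571539 (Y = (743 + 2*5*(2 + 5))*703 = (743 + 2*5*7)*703 = (743 + 70)*703 = 813*703 = 571539)
(3130343 + (Y - 2179698))*(-4840029 + l(1525)) = (3130343 + (571539 - 2179698))*(-4840029 + 0) = (3130343 - 1608159)*(-4840029) = 1522184*(-4840029) = -7367414703336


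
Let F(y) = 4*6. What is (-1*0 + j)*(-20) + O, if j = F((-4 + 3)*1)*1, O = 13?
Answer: -467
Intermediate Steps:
F(y) = 24
j = 24 (j = 24*1 = 24)
(-1*0 + j)*(-20) + O = (-1*0 + 24)*(-20) + 13 = (0 + 24)*(-20) + 13 = 24*(-20) + 13 = -480 + 13 = -467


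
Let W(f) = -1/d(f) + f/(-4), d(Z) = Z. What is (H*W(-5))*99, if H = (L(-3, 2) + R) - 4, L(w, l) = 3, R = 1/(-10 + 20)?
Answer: -25839/200 ≈ -129.20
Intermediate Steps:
R = ⅒ (R = 1/10 = ⅒ ≈ 0.10000)
W(f) = -1/f - f/4 (W(f) = -1/f + f/(-4) = -1/f + f*(-¼) = -1/f - f/4)
H = -9/10 (H = (3 + ⅒) - 4 = 31/10 - 4 = -9/10 ≈ -0.90000)
(H*W(-5))*99 = -9*(-1/(-5) - ¼*(-5))/10*99 = -9*(-1*(-⅕) + 5/4)/10*99 = -9*(⅕ + 5/4)/10*99 = -9/10*29/20*99 = -261/200*99 = -25839/200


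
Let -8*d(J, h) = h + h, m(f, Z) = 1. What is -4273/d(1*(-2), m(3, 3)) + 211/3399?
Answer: 58095919/3399 ≈ 17092.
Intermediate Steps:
d(J, h) = -h/4 (d(J, h) = -(h + h)/8 = -h/4)
-4273/d(1*(-2), m(3, 3)) + 211/3399 = -4273/((-1/4*1)) + 211/3399 = -4273/(-1/4) + 211*(1/3399) = -4273*(-4) + 211/3399 = 17092 + 211/3399 = 58095919/3399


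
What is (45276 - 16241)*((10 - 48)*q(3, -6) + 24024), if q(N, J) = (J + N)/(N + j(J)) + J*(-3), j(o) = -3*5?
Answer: 1354802135/2 ≈ 6.7740e+8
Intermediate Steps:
j(o) = -15
q(N, J) = -3*J + (J + N)/(-15 + N) (q(N, J) = (J + N)/(N - 15) + J*(-3) = (J + N)/(-15 + N) - 3*J = -3*J + (J + N)/(-15 + N))
(45276 - 16241)*((10 - 48)*q(3, -6) + 24024) = (45276 - 16241)*((10 - 48)*((3 + 46*(-6) - 3*(-6)*3)/(-15 + 3)) + 24024) = 29035*(-38*(3 - 276 + 54)/(-12) + 24024) = 29035*(-(-19)*(-219)/6 + 24024) = 29035*(-38*73/4 + 24024) = 29035*(-1387/2 + 24024) = 29035*(46661/2) = 1354802135/2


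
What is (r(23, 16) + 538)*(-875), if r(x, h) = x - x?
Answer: -470750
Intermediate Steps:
r(x, h) = 0
(r(23, 16) + 538)*(-875) = (0 + 538)*(-875) = 538*(-875) = -470750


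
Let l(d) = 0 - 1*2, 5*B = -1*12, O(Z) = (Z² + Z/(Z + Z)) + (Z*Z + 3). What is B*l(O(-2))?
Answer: 24/5 ≈ 4.8000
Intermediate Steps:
O(Z) = 7/2 + 2*Z² (O(Z) = (Z² + Z/((2*Z))) + (Z² + 3) = (Z² + (1/(2*Z))*Z) + (3 + Z²) = (Z² + ½) + (3 + Z²) = (½ + Z²) + (3 + Z²) = 7/2 + 2*Z²)
B = -12/5 (B = (-1*12)/5 = (⅕)*(-12) = -12/5 ≈ -2.4000)
l(d) = -2 (l(d) = 0 - 2 = -2)
B*l(O(-2)) = -12/5*(-2) = 24/5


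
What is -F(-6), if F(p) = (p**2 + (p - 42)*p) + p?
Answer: -318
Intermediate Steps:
F(p) = p + p**2 + p*(-42 + p) (F(p) = (p**2 + (-42 + p)*p) + p = (p**2 + p*(-42 + p)) + p = p + p**2 + p*(-42 + p))
-F(-6) = -(-6)*(-41 + 2*(-6)) = -(-6)*(-41 - 12) = -(-6)*(-53) = -1*318 = -318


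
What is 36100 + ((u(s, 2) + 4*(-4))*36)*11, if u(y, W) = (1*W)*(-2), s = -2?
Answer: 28180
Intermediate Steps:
u(y, W) = -2*W (u(y, W) = W*(-2) = -2*W)
36100 + ((u(s, 2) + 4*(-4))*36)*11 = 36100 + ((-2*2 + 4*(-4))*36)*11 = 36100 + ((-4 - 16)*36)*11 = 36100 - 20*36*11 = 36100 - 720*11 = 36100 - 7920 = 28180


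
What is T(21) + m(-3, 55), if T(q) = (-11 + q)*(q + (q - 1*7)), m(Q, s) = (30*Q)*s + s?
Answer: -4545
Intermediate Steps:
m(Q, s) = s + 30*Q*s (m(Q, s) = 30*Q*s + s = s + 30*Q*s)
T(q) = (-11 + q)*(-7 + 2*q) (T(q) = (-11 + q)*(q + (q - 7)) = (-11 + q)*(q + (-7 + q)) = (-11 + q)*(-7 + 2*q))
T(21) + m(-3, 55) = (77 - 29*21 + 2*21²) + 55*(1 + 30*(-3)) = (77 - 609 + 2*441) + 55*(1 - 90) = (77 - 609 + 882) + 55*(-89) = 350 - 4895 = -4545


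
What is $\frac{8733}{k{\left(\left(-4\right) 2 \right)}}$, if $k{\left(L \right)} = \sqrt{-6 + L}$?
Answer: $- \frac{8733 i \sqrt{14}}{14} \approx - 2334.0 i$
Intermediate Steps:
$\frac{8733}{k{\left(\left(-4\right) 2 \right)}} = \frac{8733}{\sqrt{-6 - 8}} = \frac{8733}{\sqrt{-14}} = \frac{8733}{i \sqrt{14}} = 8733 \left(- \frac{i \sqrt{14}}{14}\right) = - \frac{8733 i \sqrt{14}}{14}$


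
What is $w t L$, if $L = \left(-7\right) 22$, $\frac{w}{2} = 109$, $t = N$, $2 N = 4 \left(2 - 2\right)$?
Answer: $0$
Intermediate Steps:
$N = 0$ ($N = \frac{4 \left(2 - 2\right)}{2} = \frac{4 \cdot 0}{2} = \frac{1}{2} \cdot 0 = 0$)
$t = 0$
$w = 218$ ($w = 2 \cdot 109 = 218$)
$L = -154$
$w t L = 218 \cdot 0 \left(-154\right) = 0 \left(-154\right) = 0$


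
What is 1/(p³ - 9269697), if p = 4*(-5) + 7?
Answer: -1/9271894 ≈ -1.0785e-7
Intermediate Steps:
p = -13 (p = -20 + 7 = -13)
1/(p³ - 9269697) = 1/((-13)³ - 9269697) = 1/(-2197 - 9269697) = 1/(-9271894) = -1/9271894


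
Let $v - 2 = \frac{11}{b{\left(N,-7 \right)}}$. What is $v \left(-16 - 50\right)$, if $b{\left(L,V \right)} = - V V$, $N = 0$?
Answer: $- \frac{5742}{49} \approx -117.18$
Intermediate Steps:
$b{\left(L,V \right)} = - V^{2}$
$v = \frac{87}{49}$ ($v = 2 + \frac{11}{\left(-1\right) \left(-7\right)^{2}} = 2 + \frac{11}{\left(-1\right) 49} = 2 + \frac{11}{-49} = 2 + 11 \left(- \frac{1}{49}\right) = 2 - \frac{11}{49} = \frac{87}{49} \approx 1.7755$)
$v \left(-16 - 50\right) = \frac{87 \left(-16 - 50\right)}{49} = \frac{87}{49} \left(-66\right) = - \frac{5742}{49}$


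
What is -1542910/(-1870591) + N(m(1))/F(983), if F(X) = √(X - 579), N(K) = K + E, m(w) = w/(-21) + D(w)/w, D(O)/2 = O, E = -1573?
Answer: 1542910/1870591 - 16496*√101/2121 ≈ -77.338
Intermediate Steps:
D(O) = 2*O
m(w) = 2 - w/21 (m(w) = w/(-21) + (2*w)/w = w*(-1/21) + 2 = -w/21 + 2 = 2 - w/21)
N(K) = -1573 + K (N(K) = K - 1573 = -1573 + K)
F(X) = √(-579 + X)
-1542910/(-1870591) + N(m(1))/F(983) = -1542910/(-1870591) + (-1573 + (2 - 1/21*1))/(√(-579 + 983)) = -1542910*(-1/1870591) + (-1573 + (2 - 1/21))/(√404) = 1542910/1870591 + (-1573 + 41/21)/((2*√101)) = 1542910/1870591 - 16496*√101/2121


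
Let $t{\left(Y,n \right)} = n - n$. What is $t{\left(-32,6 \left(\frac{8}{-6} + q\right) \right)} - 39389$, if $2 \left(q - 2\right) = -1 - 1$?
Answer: $-39389$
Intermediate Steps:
$q = 1$ ($q = 2 + \frac{-1 - 1}{2} = 2 + \frac{1}{2} \left(-2\right) = 2 - 1 = 1$)
$t{\left(Y,n \right)} = 0$
$t{\left(-32,6 \left(\frac{8}{-6} + q\right) \right)} - 39389 = 0 - 39389 = -39389$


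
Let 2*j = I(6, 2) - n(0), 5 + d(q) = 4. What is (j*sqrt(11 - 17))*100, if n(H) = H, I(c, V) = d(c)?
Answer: -50*I*sqrt(6) ≈ -122.47*I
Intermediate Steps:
d(q) = -1 (d(q) = -5 + 4 = -1)
I(c, V) = -1
j = -1/2 (j = (-1 - 1*0)/2 = (-1 + 0)/2 = (1/2)*(-1) = -1/2 ≈ -0.50000)
(j*sqrt(11 - 17))*100 = -sqrt(11 - 17)/2*100 = -I*sqrt(6)/2*100 = -50*I*sqrt(6)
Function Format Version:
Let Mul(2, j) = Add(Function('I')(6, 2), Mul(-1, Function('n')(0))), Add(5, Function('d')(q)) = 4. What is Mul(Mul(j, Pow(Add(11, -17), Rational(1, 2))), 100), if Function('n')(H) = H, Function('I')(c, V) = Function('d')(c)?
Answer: Mul(-50, I, Pow(6, Rational(1, 2))) ≈ Mul(-122.47, I)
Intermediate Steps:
Function('d')(q) = -1 (Function('d')(q) = Add(-5, 4) = -1)
Function('I')(c, V) = -1
j = Rational(-1, 2) (j = Mul(Rational(1, 2), Add(-1, Mul(-1, 0))) = Mul(Rational(1, 2), Add(-1, 0)) = Mul(Rational(1, 2), -1) = Rational(-1, 2) ≈ -0.50000)
Mul(Mul(j, Pow(Add(11, -17), Rational(1, 2))), 100) = Mul(Mul(Rational(-1, 2), Pow(Add(11, -17), Rational(1, 2))), 100) = Mul(Mul(Rational(-1, 2), Pow(-6, Rational(1, 2))), 100) = Mul(Mul(Rational(-1, 2), Mul(I, Pow(6, Rational(1, 2)))), 100) = Mul(Mul(Rational(-1, 2), I, Pow(6, Rational(1, 2))), 100) = Mul(-50, I, Pow(6, Rational(1, 2)))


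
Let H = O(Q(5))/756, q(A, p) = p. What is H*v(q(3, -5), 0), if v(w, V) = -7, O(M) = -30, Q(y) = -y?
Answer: 5/18 ≈ 0.27778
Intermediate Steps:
H = -5/126 (H = -30/756 = -30*1/756 = -5/126 ≈ -0.039683)
H*v(q(3, -5), 0) = -5/126*(-7) = 5/18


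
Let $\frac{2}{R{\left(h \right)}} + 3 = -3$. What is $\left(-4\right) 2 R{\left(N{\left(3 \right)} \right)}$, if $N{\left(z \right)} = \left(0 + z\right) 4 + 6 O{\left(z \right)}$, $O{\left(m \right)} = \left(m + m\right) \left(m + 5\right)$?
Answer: $\frac{8}{3} \approx 2.6667$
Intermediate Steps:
$O{\left(m \right)} = 2 m \left(5 + m\right)$
$N{\left(z \right)} = 4 z + 12 z \left(5 + z\right)$ ($N{\left(z \right)} = \left(0 + z\right) 4 + 6 \cdot 2 z \left(5 + z\right) = z 4 + 12 z \left(5 + z\right) = 4 z + 12 z \left(5 + z\right)$)
$R{\left(h \right)} = - \frac{1}{3}$ ($R{\left(h \right)} = \frac{2}{-3 - 3} = \frac{2}{-6} = 2 \left(- \frac{1}{6}\right) = - \frac{1}{3}$)
$\left(-4\right) 2 R{\left(N{\left(3 \right)} \right)} = \left(-4\right) 2 \left(- \frac{1}{3}\right) = \left(-8\right) \left(- \frac{1}{3}\right) = \frac{8}{3}$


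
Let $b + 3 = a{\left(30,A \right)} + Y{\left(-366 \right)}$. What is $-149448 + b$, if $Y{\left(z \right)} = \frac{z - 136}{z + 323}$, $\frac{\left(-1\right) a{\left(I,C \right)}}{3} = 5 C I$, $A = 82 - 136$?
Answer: $- \frac{5380991}{43} \approx -1.2514 \cdot 10^{5}$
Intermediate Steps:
$A = -54$
$a{\left(I,C \right)} = - 15 C I$ ($a{\left(I,C \right)} = - 3 \cdot 5 C I = - 15 C I$)
$Y{\left(z \right)} = \frac{-136 + z}{323 + z}$
$b = \frac{1045273}{43}$ ($b = -3 + \left(\left(-15\right) \left(-54\right) 30 + \frac{-136 - 366}{323 - 366}\right) = -3 + \left(24300 + \frac{1}{-43} \left(-502\right)\right) = -3 + \left(24300 - - \frac{502}{43}\right) = -3 + \left(24300 + \frac{502}{43}\right) = -3 + \frac{1045402}{43} = \frac{1045273}{43} \approx 24309.0$)
$-149448 + b = -149448 + \frac{1045273}{43} = - \frac{5380991}{43}$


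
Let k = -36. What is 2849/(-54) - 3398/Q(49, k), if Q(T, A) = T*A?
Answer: -67252/1323 ≈ -50.833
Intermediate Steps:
Q(T, A) = A*T
2849/(-54) - 3398/Q(49, k) = 2849/(-54) - 3398/((-36*49)) = 2849*(-1/54) - 3398/(-1764) = -2849/54 - 3398*(-1/1764) = -2849/54 + 1699/882 = -67252/1323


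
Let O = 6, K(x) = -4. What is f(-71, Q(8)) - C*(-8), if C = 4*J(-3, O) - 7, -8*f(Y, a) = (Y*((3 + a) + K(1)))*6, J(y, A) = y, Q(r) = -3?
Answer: -365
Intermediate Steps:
f(Y, a) = -3*Y*(-1 + a)/4 (f(Y, a) = -Y*((3 + a) - 4)*6/8 = -Y*(-1 + a)*6/8 = -3*Y*(-1 + a)/4)
C = -19 (C = 4*(-3) - 7 = -12 - 7 = -19)
f(-71, Q(8)) - C*(-8) = (3/4)*(-71)*(1 - 1*(-3)) - (-19)*(-8) = (3/4)*(-71)*(1 + 3) - 1*152 = (3/4)*(-71)*4 - 152 = -213 - 152 = -365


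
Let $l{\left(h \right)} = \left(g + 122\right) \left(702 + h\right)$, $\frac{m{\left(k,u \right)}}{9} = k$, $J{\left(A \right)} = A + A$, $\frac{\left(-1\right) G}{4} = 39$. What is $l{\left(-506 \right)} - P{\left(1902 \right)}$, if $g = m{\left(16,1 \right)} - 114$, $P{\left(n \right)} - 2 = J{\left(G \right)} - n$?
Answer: $32004$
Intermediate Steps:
$G = -156$ ($G = \left(-4\right) 39 = -156$)
$J{\left(A \right)} = 2 A$
$P{\left(n \right)} = -310 - n$ ($P{\left(n \right)} = 2 - \left(312 + n\right) = -310 - n$)
$m{\left(k,u \right)} = 9 k$
$g = 30$ ($g = 9 \cdot 16 - 114 = 144 - 114 = 30$)
$l{\left(h \right)} = 106704 + 152 h$ ($l{\left(h \right)} = \left(30 + 122\right) \left(702 + h\right) = 152 \left(702 + h\right) = 106704 + 152 h$)
$l{\left(-506 \right)} - P{\left(1902 \right)} = \left(106704 + 152 \left(-506\right)\right) - \left(-310 - 1902\right) = \left(106704 - 76912\right) - \left(-310 - 1902\right) = 29792 - -2212 = 29792 + 2212 = 32004$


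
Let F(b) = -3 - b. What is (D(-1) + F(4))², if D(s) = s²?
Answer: 36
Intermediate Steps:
(D(-1) + F(4))² = ((-1)² + (-3 - 1*4))² = (1 + (-3 - 4))² = (1 - 7)² = (-6)² = 36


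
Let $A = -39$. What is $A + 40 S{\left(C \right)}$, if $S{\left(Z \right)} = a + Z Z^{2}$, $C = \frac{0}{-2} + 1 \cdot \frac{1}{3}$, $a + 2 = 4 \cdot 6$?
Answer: $\frac{22747}{27} \approx 842.48$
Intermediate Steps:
$a = 22$ ($a = -2 + 4 \cdot 6 = -2 + 24 = 22$)
$C = \frac{1}{3}$ ($C = 0 \left(- \frac{1}{2}\right) + 1 \cdot \frac{1}{3} = 0 + \frac{1}{3} = \frac{1}{3} \approx 0.33333$)
$S{\left(Z \right)} = 22 + Z^{3}$ ($S{\left(Z \right)} = 22 + Z Z^{2} = 22 + Z^{3}$)
$A + 40 S{\left(C \right)} = -39 + 40 \left(22 + \left(\frac{1}{3}\right)^{3}\right) = -39 + 40 \left(22 + \frac{1}{27}\right) = -39 + 40 \cdot \frac{595}{27} = -39 + \frac{23800}{27} = \frac{22747}{27}$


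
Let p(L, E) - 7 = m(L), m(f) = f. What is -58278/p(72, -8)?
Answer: -58278/79 ≈ -737.70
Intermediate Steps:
p(L, E) = 7 + L
-58278/p(72, -8) = -58278/(7 + 72) = -58278/79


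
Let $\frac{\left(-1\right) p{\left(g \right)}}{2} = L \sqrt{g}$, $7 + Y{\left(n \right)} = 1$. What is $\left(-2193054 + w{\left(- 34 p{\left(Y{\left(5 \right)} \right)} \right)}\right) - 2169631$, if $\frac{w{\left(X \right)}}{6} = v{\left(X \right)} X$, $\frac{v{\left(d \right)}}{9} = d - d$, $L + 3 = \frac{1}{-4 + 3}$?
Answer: $-4362685$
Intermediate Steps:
$Y{\left(n \right)} = -6$ ($Y{\left(n \right)} = -7 + 1 = -6$)
$L = -4$ ($L = -3 + \frac{1}{-4 + 3} = -3 + \frac{1}{-1} = -3 - 1 = -4$)
$v{\left(d \right)} = 0$ ($v{\left(d \right)} = 9 \left(d - d\right) = 9 \cdot 0 = 0$)
$p{\left(g \right)} = 8 \sqrt{g}$ ($p{\left(g \right)} = - 2 \left(- 4 \sqrt{g}\right) = 8 \sqrt{g}$)
$w{\left(X \right)} = 0$ ($w{\left(X \right)} = 6 \cdot 0 X = 6 \cdot 0 = 0$)
$\left(-2193054 + w{\left(- 34 p{\left(Y{\left(5 \right)} \right)} \right)}\right) - 2169631 = \left(-2193054 + 0\right) - 2169631 = -2193054 - 2169631 = -4362685$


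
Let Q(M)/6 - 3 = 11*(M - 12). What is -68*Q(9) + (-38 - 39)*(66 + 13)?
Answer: 6157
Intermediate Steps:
Q(M) = -774 + 66*M (Q(M) = 18 + 6*(11*(M - 12)) = 18 + 6*(11*(-12 + M)) = 18 + 6*(-132 + 11*M) = 18 + (-792 + 66*M) = -774 + 66*M)
-68*Q(9) + (-38 - 39)*(66 + 13) = -68*(-774 + 66*9) + (-38 - 39)*(66 + 13) = -68*(-774 + 594) - 77*79 = -68*(-180) - 6083 = 12240 - 6083 = 6157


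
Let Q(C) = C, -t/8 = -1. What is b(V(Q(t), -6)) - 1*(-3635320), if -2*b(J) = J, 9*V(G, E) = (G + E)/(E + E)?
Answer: 392614561/108 ≈ 3.6353e+6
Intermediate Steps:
t = 8 (t = -8*(-1) = 8)
V(G, E) = (E + G)/(18*E) (V(G, E) = ((G + E)/(E + E))/9 = ((E + G)/((2*E)))/9 = ((E + G)*(1/(2*E)))/9 = ((E + G)/(2*E))/9 = (E + G)/(18*E))
b(J) = -J/2
b(V(Q(t), -6)) - 1*(-3635320) = -(-6 + 8)/(36*(-6)) - 1*(-3635320) = -(-1)*2/(36*6) + 3635320 = -½*(-1/54) + 3635320 = 1/108 + 3635320 = 392614561/108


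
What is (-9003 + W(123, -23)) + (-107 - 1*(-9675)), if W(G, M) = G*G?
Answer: 15694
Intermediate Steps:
W(G, M) = G²
(-9003 + W(123, -23)) + (-107 - 1*(-9675)) = (-9003 + 123²) + (-107 - 1*(-9675)) = (-9003 + 15129) + (-107 + 9675) = 6126 + 9568 = 15694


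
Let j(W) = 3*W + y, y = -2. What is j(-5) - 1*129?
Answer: -146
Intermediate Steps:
j(W) = -2 + 3*W (j(W) = 3*W - 2 = -2 + 3*W)
j(-5) - 1*129 = (-2 + 3*(-5)) - 1*129 = (-2 - 15) - 129 = -17 - 129 = -146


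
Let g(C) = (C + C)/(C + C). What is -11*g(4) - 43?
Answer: -54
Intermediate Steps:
g(C) = 1 (g(C) = (2*C)/((2*C)) = (2*C)*(1/(2*C)) = 1)
-11*g(4) - 43 = -11*1 - 43 = -11 - 43 = -54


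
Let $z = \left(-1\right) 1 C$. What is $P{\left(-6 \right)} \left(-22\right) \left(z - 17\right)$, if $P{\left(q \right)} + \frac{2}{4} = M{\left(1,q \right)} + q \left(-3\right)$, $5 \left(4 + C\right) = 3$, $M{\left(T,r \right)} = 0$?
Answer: $5236$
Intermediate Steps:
$C = - \frac{17}{5}$ ($C = -4 + \frac{1}{5} \cdot 3 = -4 + \frac{3}{5} = - \frac{17}{5} \approx -3.4$)
$z = \frac{17}{5}$ ($z = \left(-1\right) 1 \left(- \frac{17}{5}\right) = \left(-1\right) \left(- \frac{17}{5}\right) = \frac{17}{5} \approx 3.4$)
$P{\left(q \right)} = - \frac{1}{2} - 3 q$ ($P{\left(q \right)} = - \frac{1}{2} + \left(0 + q \left(-3\right)\right) = - \frac{1}{2} + \left(0 - 3 q\right) = - \frac{1}{2} - 3 q$)
$P{\left(-6 \right)} \left(-22\right) \left(z - 17\right) = \left(- \frac{1}{2} - -18\right) \left(-22\right) \left(\frac{17}{5} - 17\right) = \left(- \frac{1}{2} + 18\right) \left(-22\right) \left(- \frac{68}{5}\right) = \frac{35}{2} \left(-22\right) \left(- \frac{68}{5}\right) = \left(-385\right) \left(- \frac{68}{5}\right) = 5236$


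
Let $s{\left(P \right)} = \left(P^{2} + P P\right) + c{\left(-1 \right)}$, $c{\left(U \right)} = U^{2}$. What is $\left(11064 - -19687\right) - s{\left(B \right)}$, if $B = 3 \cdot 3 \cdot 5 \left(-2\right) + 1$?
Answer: $14908$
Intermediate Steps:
$B = -89$ ($B = 9 \cdot 5 \left(-2\right) + 1 = 45 \left(-2\right) + 1 = -90 + 1 = -89$)
$s{\left(P \right)} = 1 + 2 P^{2}$ ($s{\left(P \right)} = \left(P^{2} + P P\right) + \left(-1\right)^{2} = \left(P^{2} + P^{2}\right) + 1 = 2 P^{2} + 1 = 1 + 2 P^{2}$)
$\left(11064 - -19687\right) - s{\left(B \right)} = \left(11064 - -19687\right) - \left(1 + 2 \left(-89\right)^{2}\right) = \left(11064 + 19687\right) - \left(1 + 2 \cdot 7921\right) = 30751 - \left(1 + 15842\right) = 30751 - 15843 = 14908$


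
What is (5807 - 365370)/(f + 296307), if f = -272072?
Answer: -359563/24235 ≈ -14.837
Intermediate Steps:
(5807 - 365370)/(f + 296307) = (5807 - 365370)/(-272072 + 296307) = -359563/24235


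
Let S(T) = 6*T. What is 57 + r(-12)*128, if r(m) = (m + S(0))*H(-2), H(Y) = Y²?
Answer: -6087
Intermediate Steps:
r(m) = 4*m (r(m) = (m + 6*0)*(-2)² = (m + 0)*4 = m*4 = 4*m)
57 + r(-12)*128 = 57 + (4*(-12))*128 = 57 - 48*128 = 57 - 6144 = -6087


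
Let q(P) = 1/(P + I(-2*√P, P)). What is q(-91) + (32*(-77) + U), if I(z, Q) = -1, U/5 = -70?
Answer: -258889/92 ≈ -2814.0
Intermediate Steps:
U = -350 (U = 5*(-70) = -350)
q(P) = 1/(-1 + P) (q(P) = 1/(P - 1) = 1/(-1 + P))
q(-91) + (32*(-77) + U) = 1/(-1 - 91) + (32*(-77) - 350) = 1/(-92) + (-2464 - 350) = -1/92 - 2814 = -258889/92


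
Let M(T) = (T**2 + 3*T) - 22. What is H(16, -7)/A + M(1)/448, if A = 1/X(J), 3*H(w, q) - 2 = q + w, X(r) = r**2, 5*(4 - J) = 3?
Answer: 711421/16800 ≈ 42.346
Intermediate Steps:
J = 17/5 (J = 4 - 1/5*3 = 4 - 3/5 = 17/5 ≈ 3.4000)
M(T) = -22 + T**2 + 3*T
H(w, q) = 2/3 + q/3 + w/3 (H(w, q) = 2/3 + (q + w)/3 = 2/3 + (q/3 + w/3) = 2/3 + q/3 + w/3)
A = 25/289 (A = 1/((17/5)**2) = 1/(289/25) = 25/289 ≈ 0.086505)
H(16, -7)/A + M(1)/448 = (2/3 + (1/3)*(-7) + (1/3)*16)/(25/289) + (-22 + 1**2 + 3*1)/448 = (2/3 - 7/3 + 16/3)*(289/25) + (-22 + 1 + 3)*(1/448) = (11/3)*(289/25) - 18*1/448 = 3179/75 - 9/224 = 711421/16800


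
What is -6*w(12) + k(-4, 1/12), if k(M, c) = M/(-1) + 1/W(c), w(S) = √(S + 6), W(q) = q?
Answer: 16 - 18*√2 ≈ -9.4558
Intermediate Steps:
w(S) = √(6 + S)
k(M, c) = 1/c - M (k(M, c) = M/(-1) + 1/c = M*(-1) + 1/c = -M + 1/c = 1/c - M)
-6*w(12) + k(-4, 1/12) = -6*√(6 + 12) + (1/(1/12) - 1*(-4)) = -18*√2 + (1/(1/12) + 4) = -18*√2 + (12 + 4) = -18*√2 + 16 = 16 - 18*√2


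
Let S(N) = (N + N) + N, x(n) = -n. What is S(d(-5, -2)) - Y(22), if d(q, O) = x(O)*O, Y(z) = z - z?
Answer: -12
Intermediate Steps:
Y(z) = 0
d(q, O) = -O² (d(q, O) = (-O)*O = -O²)
S(N) = 3*N (S(N) = 2*N + N = 3*N)
S(d(-5, -2)) - Y(22) = 3*(-1*(-2)²) - 1*0 = 3*(-1*4) + 0 = 3*(-4) + 0 = -12 + 0 = -12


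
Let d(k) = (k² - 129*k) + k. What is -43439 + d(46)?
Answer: -47211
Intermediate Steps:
d(k) = k² - 128*k
-43439 + d(46) = -43439 + 46*(-128 + 46) = -43439 + 46*(-82) = -43439 - 3772 = -47211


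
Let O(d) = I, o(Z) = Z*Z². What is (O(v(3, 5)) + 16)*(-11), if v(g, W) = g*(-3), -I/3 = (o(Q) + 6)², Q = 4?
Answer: 161524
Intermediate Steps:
o(Z) = Z³
I = -14700 (I = -3*(4³ + 6)² = -3*(64 + 6)² = -3*70² = -3*4900 = -14700)
v(g, W) = -3*g
O(d) = -14700
(O(v(3, 5)) + 16)*(-11) = (-14700 + 16)*(-11) = -14684*(-11) = 161524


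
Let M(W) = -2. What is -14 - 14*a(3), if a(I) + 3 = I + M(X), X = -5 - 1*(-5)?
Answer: 14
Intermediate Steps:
X = 0 (X = -5 + 5 = 0)
a(I) = -5 + I (a(I) = -3 + (I - 2) = -3 + (-2 + I) = -5 + I)
-14 - 14*a(3) = -14 - 14*(-5 + 3) = -14 - 14*(-2) = -14 + 28 = 14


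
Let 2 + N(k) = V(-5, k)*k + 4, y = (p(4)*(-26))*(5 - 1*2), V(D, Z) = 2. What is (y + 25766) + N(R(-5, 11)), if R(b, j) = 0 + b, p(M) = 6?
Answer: 25290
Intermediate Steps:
R(b, j) = b
y = -468 (y = (6*(-26))*(5 - 1*2) = -156*(5 - 2) = -156*3 = -468)
N(k) = 2 + 2*k (N(k) = -2 + (2*k + 4) = -2 + (4 + 2*k) = 2 + 2*k)
(y + 25766) + N(R(-5, 11)) = (-468 + 25766) + (2 + 2*(-5)) = 25298 + (2 - 10) = 25298 - 8 = 25290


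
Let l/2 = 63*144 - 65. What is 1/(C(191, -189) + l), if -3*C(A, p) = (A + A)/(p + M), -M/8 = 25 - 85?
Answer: 873/15725840 ≈ 5.5514e-5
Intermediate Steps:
M = 480 (M = -8*(25 - 85) = -8*(-60) = 480)
l = 18014 (l = 2*(63*144 - 65) = 2*(9072 - 65) = 2*9007 = 18014)
C(A, p) = -2*A/(3*(480 + p)) (C(A, p) = -(A + A)/(3*(p + 480)) = -2*A/(3*(480 + p)))
1/(C(191, -189) + l) = 1/(-2*191/(1440 + 3*(-189)) + 18014) = 1/(-2*191/(1440 - 567) + 18014) = 1/(-2*191/873 + 18014) = 1/(-2*191*1/873 + 18014) = 1/(-382/873 + 18014) = 1/(15725840/873) = 873/15725840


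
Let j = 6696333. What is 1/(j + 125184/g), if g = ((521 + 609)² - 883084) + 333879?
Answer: 242565/1624296055873 ≈ 1.4934e-7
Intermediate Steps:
g = 727695 (g = (1130² - 883084) + 333879 = (1276900 - 883084) + 333879 = 393816 + 333879 = 727695)
1/(j + 125184/g) = 1/(6696333 + 125184/727695) = 1/(6696333 + 125184*(1/727695)) = 1/(6696333 + 41728/242565) = 1/(1624296055873/242565) = 242565/1624296055873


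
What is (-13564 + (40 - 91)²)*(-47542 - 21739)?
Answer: 759527603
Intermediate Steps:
(-13564 + (40 - 91)²)*(-47542 - 21739) = (-13564 + (-51)²)*(-69281) = (-13564 + 2601)*(-69281) = -10963*(-69281) = 759527603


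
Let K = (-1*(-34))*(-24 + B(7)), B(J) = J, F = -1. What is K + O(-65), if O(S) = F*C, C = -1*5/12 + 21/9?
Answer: -6959/12 ≈ -579.92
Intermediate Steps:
C = 23/12 (C = -5*1/12 + 21*(1/9) = -5/12 + 7/3 = 23/12 ≈ 1.9167)
K = -578 (K = (-1*(-34))*(-24 + 7) = 34*(-17) = -578)
O(S) = -23/12 (O(S) = -1*23/12 = -23/12)
K + O(-65) = -578 - 23/12 = -6959/12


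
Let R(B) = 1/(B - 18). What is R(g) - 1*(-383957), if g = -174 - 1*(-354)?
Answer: 62201035/162 ≈ 3.8396e+5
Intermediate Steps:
g = 180 (g = -174 + 354 = 180)
R(B) = 1/(-18 + B)
R(g) - 1*(-383957) = 1/(-18 + 180) - 1*(-383957) = 1/162 + 383957 = 62201035/162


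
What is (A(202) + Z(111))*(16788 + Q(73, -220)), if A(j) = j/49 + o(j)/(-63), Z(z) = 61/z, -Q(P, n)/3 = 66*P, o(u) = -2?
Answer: 59712278/5439 ≈ 10979.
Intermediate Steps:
Q(P, n) = -198*P
A(j) = 2/63 + j/49 (A(j) = j/49 - 2/(-63) = j*(1/49) - 2*(-1/63) = j/49 + 2/63 = 2/63 + j/49)
(A(202) + Z(111))*(16788 + Q(73, -220)) = ((2/63 + (1/49)*202) + 61/111)*(16788 - 198*73) = ((2/63 + 202/49) + 61*(1/111))*(16788 - 14454) = (1832/441 + 61/111)*2334 = (76751/16317)*2334 = 59712278/5439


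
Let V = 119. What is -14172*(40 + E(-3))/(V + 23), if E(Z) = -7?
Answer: -233838/71 ≈ -3293.5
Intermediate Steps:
-14172*(40 + E(-3))/(V + 23) = -14172*(40 - 7)/(119 + 23) = -467676/142 = -14172*33/142 = -233838/71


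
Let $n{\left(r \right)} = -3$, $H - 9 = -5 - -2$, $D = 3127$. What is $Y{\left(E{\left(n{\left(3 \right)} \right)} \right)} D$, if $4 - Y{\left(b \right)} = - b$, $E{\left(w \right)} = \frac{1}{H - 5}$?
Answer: $15635$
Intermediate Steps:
$H = 6$ ($H = 9 - 3 = 6$)
$E{\left(w \right)} = 1$ ($E{\left(w \right)} = \frac{1}{6 - 5} = 1^{-1} = 1$)
$Y{\left(b \right)} = 4 + b$ ($Y{\left(b \right)} = 4 - - b = 4 + b$)
$Y{\left(E{\left(n{\left(3 \right)} \right)} \right)} D = \left(4 + 1\right) 3127 = 5 \cdot 3127 = 15635$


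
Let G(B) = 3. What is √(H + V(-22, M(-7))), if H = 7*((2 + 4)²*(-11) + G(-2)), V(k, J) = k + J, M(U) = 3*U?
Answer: I*√2794 ≈ 52.858*I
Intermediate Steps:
V(k, J) = J + k
H = -2751 (H = 7*((2 + 4)²*(-11) + 3) = 7*(6²*(-11) + 3) = 7*(36*(-11) + 3) = 7*(-396 + 3) = 7*(-393) = -2751)
√(H + V(-22, M(-7))) = √(-2751 + (3*(-7) - 22)) = √(-2751 + (-21 - 22)) = √(-2751 - 43) = √(-2794) = I*√2794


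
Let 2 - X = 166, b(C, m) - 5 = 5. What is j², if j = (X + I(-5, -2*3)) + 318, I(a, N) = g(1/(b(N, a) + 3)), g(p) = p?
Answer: 4012009/169 ≈ 23740.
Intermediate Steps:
b(C, m) = 10 (b(C, m) = 5 + 5 = 10)
X = -164 (X = 2 - 1*166 = 2 - 166 = -164)
I(a, N) = 1/13 (I(a, N) = 1/(10 + 3) = 1/13)
j = 2003/13 (j = (-164 + 1/13) + 318 = -2131/13 + 318 = 2003/13 ≈ 154.08)
j² = (2003/13)² = 4012009/169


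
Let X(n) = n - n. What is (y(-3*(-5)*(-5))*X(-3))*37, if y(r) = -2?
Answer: 0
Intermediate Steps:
X(n) = 0
(y(-3*(-5)*(-5))*X(-3))*37 = -2*0*37 = 0*37 = 0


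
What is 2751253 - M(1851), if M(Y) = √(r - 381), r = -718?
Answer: 2751253 - I*√1099 ≈ 2.7513e+6 - 33.151*I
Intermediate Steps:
M(Y) = I*√1099 (M(Y) = √(-718 - 381) = √(-1099) = I*√1099)
2751253 - M(1851) = 2751253 - I*√1099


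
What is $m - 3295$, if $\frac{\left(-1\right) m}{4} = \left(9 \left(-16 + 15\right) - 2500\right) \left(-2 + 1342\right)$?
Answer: $13444945$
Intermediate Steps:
$m = 13448240$ ($m = - 4 \left(9 \left(-16 + 15\right) - 2500\right) \left(-2 + 1342\right) = - 4 \left(9 \left(-1\right) - 2500\right) 1340 = - 4 \left(-9 - 2500\right) 1340 = - 4 \left(\left(-2509\right) 1340\right) = \left(-4\right) \left(-3362060\right) = 13448240$)
$m - 3295 = 13448240 - 3295 = 13444945$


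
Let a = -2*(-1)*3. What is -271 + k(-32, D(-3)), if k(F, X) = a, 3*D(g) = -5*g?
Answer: -265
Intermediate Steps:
D(g) = -5*g/3 (D(g) = (-5*g)/3 = -5*g/3)
a = 6 (a = 2*3 = 6)
k(F, X) = 6
-271 + k(-32, D(-3)) = -271 + 6 = -265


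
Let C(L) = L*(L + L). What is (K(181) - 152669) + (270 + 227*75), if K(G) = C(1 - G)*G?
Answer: 11593426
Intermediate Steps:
C(L) = 2*L² (C(L) = L*(2*L) = 2*L²)
K(G) = 2*G*(1 - G)² (K(G) = (2*(1 - G)²)*G = 2*G*(1 - G)²)
(K(181) - 152669) + (270 + 227*75) = (2*181*(-1 + 181)² - 152669) + (270 + 227*75) = (2*181*180² - 152669) + (270 + 17025) = (2*181*32400 - 152669) + 17295 = (11728800 - 152669) + 17295 = 11576131 + 17295 = 11593426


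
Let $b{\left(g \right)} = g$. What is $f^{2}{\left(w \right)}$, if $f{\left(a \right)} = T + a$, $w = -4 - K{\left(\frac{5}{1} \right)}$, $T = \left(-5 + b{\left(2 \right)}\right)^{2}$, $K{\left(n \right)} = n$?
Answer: $0$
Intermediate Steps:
$T = 9$ ($T = \left(-5 + 2\right)^{2} = \left(-3\right)^{2} = 9$)
$w = -9$ ($w = -4 - \frac{5}{1} = -4 - 5 \cdot 1 = -4 - 5 = -9$)
$f{\left(a \right)} = 9 + a$
$f^{2}{\left(w \right)} = \left(9 - 9\right)^{2} = 0^{2} = 0$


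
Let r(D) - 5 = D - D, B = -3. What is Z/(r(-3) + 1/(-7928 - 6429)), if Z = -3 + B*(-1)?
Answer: 0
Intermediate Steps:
r(D) = 5 (r(D) = 5 + (D - D) = 5 + 0 = 5)
Z = 0 (Z = -3 - 3*(-1) = -3 + 3 = 0)
Z/(r(-3) + 1/(-7928 - 6429)) = 0/(5 + 1/(-7928 - 6429)) = 0/(5 + 1/(-14357)) = 0/(5 - 1/14357) = 0/(71784/14357) = (14357/71784)*0 = 0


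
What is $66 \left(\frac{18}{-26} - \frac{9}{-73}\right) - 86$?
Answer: $- \frac{117254}{949} \approx -123.56$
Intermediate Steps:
$66 \left(\frac{18}{-26} - \frac{9}{-73}\right) - 86 = 66 \left(18 \left(- \frac{1}{26}\right) - - \frac{9}{73}\right) - 86 = 66 \left(- \frac{9}{13} + \frac{9}{73}\right) - 86 = 66 \left(- \frac{540}{949}\right) - 86 = - \frac{35640}{949} - 86 = - \frac{117254}{949}$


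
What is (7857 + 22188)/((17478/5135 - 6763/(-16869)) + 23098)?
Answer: 2602567454175/2001131796257 ≈ 1.3005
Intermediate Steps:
(7857 + 22188)/((17478/5135 - 6763/(-16869)) + 23098) = 30045/((17478*(1/5135) - 6763*(-1/16869)) + 23098) = 30045/((17478/5135 + 6763/16869) + 23098) = 30045/(329564387/86622315 + 23098) = 30045/(2001131796257/86622315) = 30045*(86622315/2001131796257) = 2602567454175/2001131796257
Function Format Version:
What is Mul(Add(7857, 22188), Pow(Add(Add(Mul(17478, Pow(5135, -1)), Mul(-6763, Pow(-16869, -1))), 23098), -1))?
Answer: Rational(2602567454175, 2001131796257) ≈ 1.3005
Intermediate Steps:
Mul(Add(7857, 22188), Pow(Add(Add(Mul(17478, Pow(5135, -1)), Mul(-6763, Pow(-16869, -1))), 23098), -1)) = Mul(30045, Pow(Add(Add(Mul(17478, Rational(1, 5135)), Mul(-6763, Rational(-1, 16869))), 23098), -1)) = Mul(30045, Pow(Add(Add(Rational(17478, 5135), Rational(6763, 16869)), 23098), -1)) = Mul(30045, Pow(Add(Rational(329564387, 86622315), 23098), -1)) = Mul(30045, Pow(Rational(2001131796257, 86622315), -1)) = Mul(30045, Rational(86622315, 2001131796257)) = Rational(2602567454175, 2001131796257)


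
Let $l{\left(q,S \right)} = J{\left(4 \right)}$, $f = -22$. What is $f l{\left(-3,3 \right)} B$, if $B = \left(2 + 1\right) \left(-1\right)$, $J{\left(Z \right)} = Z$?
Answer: $264$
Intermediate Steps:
$l{\left(q,S \right)} = 4$
$B = -3$ ($B = 3 \left(-1\right) = -3$)
$f l{\left(-3,3 \right)} B = \left(-22\right) 4 \left(-3\right) = \left(-88\right) \left(-3\right) = 264$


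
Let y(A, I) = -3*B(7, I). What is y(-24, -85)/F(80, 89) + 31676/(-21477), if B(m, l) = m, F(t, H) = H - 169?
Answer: -2083063/1718160 ≈ -1.2124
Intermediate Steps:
F(t, H) = -169 + H
y(A, I) = -21 (y(A, I) = -3*7 = -21)
y(-24, -85)/F(80, 89) + 31676/(-21477) = -21/(-169 + 89) + 31676/(-21477) = -21/(-80) + 31676*(-1/21477) = -21*(-1/80) - 31676/21477 = 21/80 - 31676/21477 = -2083063/1718160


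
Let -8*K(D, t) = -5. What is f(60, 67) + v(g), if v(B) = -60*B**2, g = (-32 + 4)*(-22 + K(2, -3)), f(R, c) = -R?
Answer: -21492195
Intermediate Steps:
K(D, t) = 5/8 (K(D, t) = -1/8*(-5) = 5/8)
g = 1197/2 (g = (-32 + 4)*(-22 + 5/8) = -28*(-171/8) = 1197/2 ≈ 598.50)
f(60, 67) + v(g) = -1*60 - 60*(1197/2)**2 = -60 - 60*1432809/4 = -60 - 21492135 = -21492195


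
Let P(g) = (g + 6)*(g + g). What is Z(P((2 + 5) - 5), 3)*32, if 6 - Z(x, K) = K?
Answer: 96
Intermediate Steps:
P(g) = 2*g*(6 + g) (P(g) = (6 + g)*(2*g) = 2*g*(6 + g))
Z(x, K) = 6 - K
Z(P((2 + 5) - 5), 3)*32 = (6 - 1*3)*32 = (6 - 3)*32 = 3*32 = 96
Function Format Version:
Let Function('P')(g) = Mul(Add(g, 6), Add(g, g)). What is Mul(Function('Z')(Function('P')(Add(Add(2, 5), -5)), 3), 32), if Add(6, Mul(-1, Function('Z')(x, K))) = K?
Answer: 96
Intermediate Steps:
Function('P')(g) = Mul(2, g, Add(6, g)) (Function('P')(g) = Mul(Add(6, g), Mul(2, g)) = Mul(2, g, Add(6, g)))
Function('Z')(x, K) = Add(6, Mul(-1, K))
Mul(Function('Z')(Function('P')(Add(Add(2, 5), -5)), 3), 32) = Mul(Add(6, Mul(-1, 3)), 32) = Mul(Add(6, -3), 32) = Mul(3, 32) = 96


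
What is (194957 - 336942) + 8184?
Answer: -133801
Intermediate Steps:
(194957 - 336942) + 8184 = -141985 + 8184 = -133801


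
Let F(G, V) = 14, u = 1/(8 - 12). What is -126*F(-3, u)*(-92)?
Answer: 162288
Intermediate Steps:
u = -1/4 (u = 1/(-4) = -1/4 ≈ -0.25000)
-126*F(-3, u)*(-92) = -126*14*(-92) = -1764*(-92) = 162288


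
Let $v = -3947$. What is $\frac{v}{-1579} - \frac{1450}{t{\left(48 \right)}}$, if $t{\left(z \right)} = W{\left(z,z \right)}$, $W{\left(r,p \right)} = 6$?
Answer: $- \frac{1132934}{4737} \approx -239.17$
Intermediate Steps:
$t{\left(z \right)} = 6$
$\frac{v}{-1579} - \frac{1450}{t{\left(48 \right)}} = - \frac{3947}{-1579} - \frac{1450}{6} = \left(-3947\right) \left(- \frac{1}{1579}\right) - \frac{725}{3} = \frac{3947}{1579} - \frac{725}{3} = - \frac{1132934}{4737}$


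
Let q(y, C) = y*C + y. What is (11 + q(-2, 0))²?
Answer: 81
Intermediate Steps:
q(y, C) = y + C*y (q(y, C) = C*y + y = y + C*y)
(11 + q(-2, 0))² = (11 - 2*(1 + 0))² = (11 - 2*1)² = (11 - 2)² = 9² = 81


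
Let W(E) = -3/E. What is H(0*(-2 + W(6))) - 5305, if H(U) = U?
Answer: -5305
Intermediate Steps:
H(0*(-2 + W(6))) - 5305 = 0*(-2 - 3/6) - 5305 = 0*(-2 - 3*⅙) - 5305 = 0*(-2 - ½) - 5305 = 0*(-5/2) - 5305 = 0 - 5305 = -5305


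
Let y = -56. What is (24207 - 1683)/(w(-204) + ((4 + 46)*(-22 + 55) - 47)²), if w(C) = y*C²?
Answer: 22524/239113 ≈ 0.094198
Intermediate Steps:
w(C) = -56*C²
(24207 - 1683)/(w(-204) + ((4 + 46)*(-22 + 55) - 47)²) = (24207 - 1683)/(-56*(-204)² + ((4 + 46)*(-22 + 55) - 47)²) = 22524/(-56*41616 + (50*33 - 47)²) = 22524/(-2330496 + (1650 - 47)²) = 22524/(-2330496 + 1603²) = 22524/(-2330496 + 2569609) = 22524/239113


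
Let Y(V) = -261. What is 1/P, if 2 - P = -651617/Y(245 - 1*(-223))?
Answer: -261/651095 ≈ -0.00040086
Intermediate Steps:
P = -651095/261 (P = 2 - (-651617)/(-261) = 2 - (-651617)*(-1)/261 = 2 - 1*651617/261 = 2 - 651617/261 = -651095/261 ≈ -2494.6)
1/P = 1/(-651095/261) = -261/651095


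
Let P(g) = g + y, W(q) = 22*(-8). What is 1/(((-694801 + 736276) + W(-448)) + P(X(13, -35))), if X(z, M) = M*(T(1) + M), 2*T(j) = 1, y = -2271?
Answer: 2/80471 ≈ 2.4854e-5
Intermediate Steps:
T(j) = 1/2 (T(j) = (1/2)*1 = 1/2)
X(z, M) = M*(1/2 + M)
W(q) = -176
P(g) = -2271 + g (P(g) = g - 2271 = -2271 + g)
1/(((-694801 + 736276) + W(-448)) + P(X(13, -35))) = 1/(((-694801 + 736276) - 176) + (-2271 - 35*(1/2 - 35))) = 1/((41475 - 176) + (-2271 - 35*(-69/2))) = 1/(41299 + (-2271 + 2415/2)) = 1/(41299 - 2127/2) = 1/(80471/2) = 2/80471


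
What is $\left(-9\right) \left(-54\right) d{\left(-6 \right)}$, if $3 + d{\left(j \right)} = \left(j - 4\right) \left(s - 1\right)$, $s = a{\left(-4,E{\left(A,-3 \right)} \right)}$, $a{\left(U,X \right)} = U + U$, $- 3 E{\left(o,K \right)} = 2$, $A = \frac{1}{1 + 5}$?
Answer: $42282$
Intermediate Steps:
$A = \frac{1}{6} \approx 0.16667$
$E{\left(o,K \right)} = - \frac{2}{3}$ ($E{\left(o,K \right)} = \left(- \frac{1}{3}\right) 2 = - \frac{2}{3}$)
$a{\left(U,X \right)} = 2 U$
$s = -8$ ($s = 2 \left(-4\right) = -8$)
$d{\left(j \right)} = 33 - 9 j$ ($d{\left(j \right)} = -3 + \left(j - 4\right) \left(-8 - 1\right) = -3 + \left(-4 + j\right) \left(-9\right) = -3 - \left(-36 + 9 j\right) = 33 - 9 j$)
$\left(-9\right) \left(-54\right) d{\left(-6 \right)} = \left(-9\right) \left(-54\right) \left(33 - -54\right) = 486 \left(33 + 54\right) = 486 \cdot 87 = 42282$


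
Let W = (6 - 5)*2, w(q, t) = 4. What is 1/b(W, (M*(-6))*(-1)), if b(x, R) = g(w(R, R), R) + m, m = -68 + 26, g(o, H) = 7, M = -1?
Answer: -1/35 ≈ -0.028571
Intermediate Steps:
m = -42
W = 2 (W = 1*2 = 2)
b(x, R) = -35 (b(x, R) = 7 - 42 = -35)
1/b(W, (M*(-6))*(-1)) = 1/(-35) = -1/35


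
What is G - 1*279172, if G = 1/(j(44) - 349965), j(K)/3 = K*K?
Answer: -96078998005/344157 ≈ -2.7917e+5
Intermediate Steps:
j(K) = 3*K**2 (j(K) = 3*(K*K) = 3*K**2)
G = -1/344157 (G = 1/(3*44**2 - 349965) = 1/(3*1936 - 349965) = 1/(5808 - 349965) = 1/(-344157) = -1/344157 ≈ -2.9057e-6)
G - 1*279172 = -1/344157 - 1*279172 = -1/344157 - 279172 = -96078998005/344157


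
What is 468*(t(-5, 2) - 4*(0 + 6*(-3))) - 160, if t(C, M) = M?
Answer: 34472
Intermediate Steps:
468*(t(-5, 2) - 4*(0 + 6*(-3))) - 160 = 468*(2 - 4*(0 + 6*(-3))) - 160 = 468*(2 - 4*(0 - 18)) - 160 = 468*(2 - 4*(-18)) - 160 = 468*(2 + 72) - 160 = 468*74 - 160 = 34632 - 160 = 34472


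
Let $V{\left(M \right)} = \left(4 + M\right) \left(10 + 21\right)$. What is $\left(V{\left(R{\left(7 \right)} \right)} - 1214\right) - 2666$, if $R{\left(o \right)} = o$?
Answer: $-3539$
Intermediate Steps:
$V{\left(M \right)} = 124 + 31 M$ ($V{\left(M \right)} = \left(4 + M\right) 31 = 124 + 31 M$)
$\left(V{\left(R{\left(7 \right)} \right)} - 1214\right) - 2666 = \left(\left(124 + 31 \cdot 7\right) - 1214\right) - 2666 = \left(\left(124 + 217\right) - 1214\right) - 2666 = \left(341 - 1214\right) - 2666 = -873 - 2666 = -3539$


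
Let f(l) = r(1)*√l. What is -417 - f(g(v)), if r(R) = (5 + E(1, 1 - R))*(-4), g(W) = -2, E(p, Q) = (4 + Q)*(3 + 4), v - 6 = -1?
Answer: -417 + 132*I*√2 ≈ -417.0 + 186.68*I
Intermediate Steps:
v = 5 (v = 6 - 1 = 5)
E(p, Q) = 28 + 7*Q (E(p, Q) = (4 + Q)*7 = 28 + 7*Q)
r(R) = -160 + 28*R (r(R) = (5 + (28 + 7*(1 - R)))*(-4) = (5 + (28 + (7 - 7*R)))*(-4) = (5 + (35 - 7*R))*(-4) = (40 - 7*R)*(-4) = -160 + 28*R)
f(l) = -132*√l (f(l) = (-160 + 28*1)*√l = (-160 + 28)*√l = -132*√l)
-417 - f(g(v)) = -417 - (-132)*√(-2) = -417 - (-132)*I*√2 = -417 + 132*I*√2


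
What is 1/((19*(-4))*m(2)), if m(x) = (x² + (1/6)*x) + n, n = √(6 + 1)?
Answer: -39/8056 + 9*√7/8056 ≈ -0.0018853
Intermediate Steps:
n = √7 ≈ 2.6458
m(x) = √7 + x² + x/6 (m(x) = (x² + (1/6)*x) + √7 = (x² + (1*(⅙))*x) + √7 = (x² + x/6) + √7 = √7 + x² + x/6)
1/((19*(-4))*m(2)) = 1/((19*(-4))*(√7 + 2² + (⅙)*2)) = 1/(-76*(√7 + 4 + ⅓)) = 1/(-76*(13/3 + √7)) = 1/(-988/3 - 76*√7)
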